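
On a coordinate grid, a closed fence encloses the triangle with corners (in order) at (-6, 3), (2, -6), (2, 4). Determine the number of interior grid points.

35

By the shoelace formula, twice the signed area is |((-6)·(-6) − 2·3) + (2·4 − 2·(-6)) + (2·3 − (-6)·4)| = 80, so the area is 40.
Along each edge there are gcd(|Δx|,|Δy|)+1 lattice points, so counting each shared vertex once the boundary has gcd(8,9) + gcd(0,10) + gcd(8,1) = 1+10+1 = 12.
Pick's theorem gives I = A − B/2 + 1 = 40 − 12/2 + 1 = 35.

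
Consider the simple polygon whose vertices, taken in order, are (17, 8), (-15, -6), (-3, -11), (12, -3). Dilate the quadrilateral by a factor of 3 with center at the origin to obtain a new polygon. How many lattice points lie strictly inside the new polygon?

2032

Using the shoelace formula, 2A = |(17·(-6) − (-15)·8) + ((-15)·(-11) − (-3)·(-6)) + ((-3)·(-3) − 12·(-11)) + (12·8 − 17·(-3))| = 453, so the area is 453/2.
The number of boundary lattice points is Σ gcd(|Δx|,|Δy|) = gcd(32,14) + gcd(12,5) + gcd(15,8) + gcd(5,11) = 2+1+1+1 = 5.
Scaling by 3 multiplies the area by 3² = 9 (so the new area is 2038.5) and multiplies the boundary lattice-point count by 3, giving 15.
By Pick's theorem, the interior count of the dilated polygon is 2038.5 − 15/2 + 1 = 2032.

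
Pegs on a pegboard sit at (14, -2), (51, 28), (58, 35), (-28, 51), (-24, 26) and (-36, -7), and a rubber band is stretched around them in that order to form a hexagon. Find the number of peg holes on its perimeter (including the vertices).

19

Along each edge there are gcd(|Δx|,|Δy|)+1 lattice points, so counting each shared vertex once the boundary has gcd(37,30) + gcd(7,7) + gcd(86,16) + gcd(4,25) + gcd(12,33) + gcd(50,5) = 1+7+2+1+3+5 = 19.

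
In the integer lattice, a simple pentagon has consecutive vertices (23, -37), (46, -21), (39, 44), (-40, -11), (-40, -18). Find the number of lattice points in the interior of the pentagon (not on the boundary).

Using the shoelace formula, 2A = |(23·(-21) − 46·(-37)) + (46·44 − 39·(-21)) + (39·(-11) − (-40)·44) + ((-40)·(-18) − (-40)·(-11)) + ((-40)·(-37) − 23·(-18))| = 7567, so the area is 3783.5.
Summing gcd(|Δx|,|Δy|) over the edges gives the boundary count: gcd(23,16) + gcd(7,65) + gcd(79,55) + gcd(0,7) + gcd(63,19) = 1+1+1+7+1 = 11.
By Pick's theorem A = I + B/2 − 1, so I = 3783.5 − 11/2 + 1 = 3779.

3779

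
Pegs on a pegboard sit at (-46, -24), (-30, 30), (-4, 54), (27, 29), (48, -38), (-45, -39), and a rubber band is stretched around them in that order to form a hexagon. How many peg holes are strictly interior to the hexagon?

By the shoelace formula, twice the signed area is |[(-46)·30 − (-30)·(-24)] + [(-30)·54 − (-4)·30] + [(-4)·29 − 27·54] + [27·(-38) − 48·29] + [48·(-39) − (-45)·(-38)] + [(-45)·(-24) − (-46)·(-39)]| = 11888, so the area is 5944.
Summing gcd(|Δx|,|Δy|) over the edges gives the boundary count: gcd(16,54) + gcd(26,24) + gcd(31,25) + gcd(21,67) + gcd(93,1) + gcd(1,15) = 2+2+1+1+1+1 = 8.
By Pick's theorem A = I + B/2 − 1, so I = 5944 − 8/2 + 1 = 5941.

5941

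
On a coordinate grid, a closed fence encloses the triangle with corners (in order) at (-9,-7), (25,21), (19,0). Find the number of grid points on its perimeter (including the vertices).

The number of boundary lattice points is Σ gcd(|Δx|,|Δy|) = gcd(34,28) + gcd(6,21) + gcd(28,7) = 2+3+7 = 12.

12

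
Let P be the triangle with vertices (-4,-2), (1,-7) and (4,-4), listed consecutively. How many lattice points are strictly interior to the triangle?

11

Using the shoelace formula, 2A = |[(-4)·(-7) − 1·(-2)] + [1·(-4) − 4·(-7)] + [4·(-2) − (-4)·(-4)]| = 30, so the area is 15.
The number of boundary lattice points is Σ gcd(|Δx|,|Δy|) = gcd(5,5) + gcd(3,3) + gcd(8,2) = 5+3+2 = 10.
By Pick's theorem A = I + B/2 − 1, so I = 15 − 10/2 + 1 = 11.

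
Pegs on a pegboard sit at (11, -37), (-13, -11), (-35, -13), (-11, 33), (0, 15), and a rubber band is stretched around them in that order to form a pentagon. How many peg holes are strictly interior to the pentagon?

1220

By the shoelace formula, twice the signed area is |[11·(-11) − (-13)·(-37)] + [(-13)·(-13) − (-35)·(-11)] + [(-35)·33 − (-11)·(-13)] + [(-11)·15 − 0·33] + [0·(-37) − 11·15]| = 2446, so the area is 1223.
The number of boundary lattice points is Σ gcd(|Δx|,|Δy|) = gcd(24,26) + gcd(22,2) + gcd(24,46) + gcd(11,18) + gcd(11,52) = 2+2+2+1+1 = 8.
Pick's theorem gives I = A − B/2 + 1 = 1223 − 8/2 + 1 = 1220.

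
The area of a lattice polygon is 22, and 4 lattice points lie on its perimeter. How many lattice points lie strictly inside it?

Pick's theorem A = I + B/2 − 1 rearranges to I = A − B/2 + 1 = 22 − 4/2 + 1 = 21.

21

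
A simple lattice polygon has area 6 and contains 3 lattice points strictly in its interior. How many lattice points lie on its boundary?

8

Pick's theorem gives A = I + B/2 − 1, so B = 2(A − I + 1) = 2(6 − 3 + 1) = 8.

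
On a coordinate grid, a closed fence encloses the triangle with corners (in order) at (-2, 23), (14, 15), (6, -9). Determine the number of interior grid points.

The shoelace formula gives twice the area as |[(-2)·15 − 14·23] + [14·(-9) − 6·15] + [6·23 − (-2)·(-9)]| = 448, so the area is 224.
Summing gcd(|Δx|,|Δy|) over the edges gives the boundary count: gcd(16,8) + gcd(8,24) + gcd(8,32) = 8+8+8 = 24.
By Pick's theorem A = I + B/2 − 1, so I = 224 − 24/2 + 1 = 213.

213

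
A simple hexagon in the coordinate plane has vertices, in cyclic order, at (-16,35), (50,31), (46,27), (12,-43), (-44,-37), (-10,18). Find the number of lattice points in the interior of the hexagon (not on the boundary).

4087

By the shoelace formula, twice the signed area is |[(-16)·31 − 50·35] + [50·27 − 46·31] + [46·(-43) − 12·27] + [12·(-37) − (-44)·(-43)] + [(-44)·18 − (-10)·(-37)] + [(-10)·35 − (-16)·18]| = 8184, so the area is 4092.
The number of boundary lattice points is Σ gcd(|Δx|,|Δy|) = gcd(66,4) + gcd(4,4) + gcd(34,70) + gcd(56,6) + gcd(34,55) + gcd(6,17) = 2+4+2+2+1+1 = 12.
By Pick's theorem A = I + B/2 − 1, so I = 4092 − 12/2 + 1 = 4087.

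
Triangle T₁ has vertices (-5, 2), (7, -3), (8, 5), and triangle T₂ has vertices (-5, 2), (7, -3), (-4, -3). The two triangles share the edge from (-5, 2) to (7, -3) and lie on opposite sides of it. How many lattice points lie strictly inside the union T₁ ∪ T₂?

72

The union is the simple quadrilateral with vertices (-5, 2), (8, 5), (7, -3), (-4, -3) in order.
Using the shoelace formula, 2A = |((-5)·5 − 8·2) + (8·(-3) − 7·5) + (7·(-3) − (-4)·(-3)) + ((-4)·2 − (-5)·(-3))| = 156, so the area is 78.
Along each edge there are gcd(|Δx|,|Δy|)+1 lattice points, so counting each shared vertex once the boundary has gcd(13,3) + gcd(1,8) + gcd(11,0) + gcd(1,5) = 1+1+11+1 = 14.
By Pick's theorem I = A − B/2 + 1 = 78 − 14/2 + 1 = 72.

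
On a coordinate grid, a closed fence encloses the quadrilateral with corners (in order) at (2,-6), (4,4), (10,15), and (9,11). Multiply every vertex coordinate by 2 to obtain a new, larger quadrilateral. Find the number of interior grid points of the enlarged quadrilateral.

Using the shoelace formula, 2A = |(2·4 − 4·(-6)) + (4·15 − 10·4) + (10·11 − 9·15) + (9·(-6) − 2·11)| = 49, so the area is 24.5.
Along each edge there are gcd(|Δx|,|Δy|)+1 lattice points, so counting each shared vertex once the boundary has gcd(2,10) + gcd(6,11) + gcd(1,4) + gcd(7,17) = 2+1+1+1 = 5.
Scaling by 2 multiplies the area by 2² = 4 (so the new area is 98) and multiplies the boundary lattice-point count by 2, giving 10.
By Pick's theorem, the interior count of the dilated polygon is 98 − 10/2 + 1 = 94.

94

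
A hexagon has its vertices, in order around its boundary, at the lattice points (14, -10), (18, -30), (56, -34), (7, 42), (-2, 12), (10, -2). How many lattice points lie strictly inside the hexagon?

1692

By the shoelace formula, twice the signed area is |(14·(-30) − 18·(-10)) + (18·(-34) − 56·(-30)) + (56·42 − 7·(-34)) + (7·12 − (-2)·42) + ((-2)·(-2) − 10·12) + (10·(-10) − 14·(-2))| = 3398, so the area is 1699.
The number of boundary lattice points is Σ gcd(|Δx|,|Δy|) = gcd(4,20) + gcd(38,4) + gcd(49,76) + gcd(9,30) + gcd(12,14) + gcd(4,8) = 4+2+1+3+2+4 = 16.
Pick's theorem gives I = A − B/2 + 1 = 1699 − 16/2 + 1 = 1692.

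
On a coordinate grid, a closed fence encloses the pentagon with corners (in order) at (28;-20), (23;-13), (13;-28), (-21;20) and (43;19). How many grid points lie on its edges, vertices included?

12

The number of boundary lattice points is Σ gcd(|Δx|,|Δy|) = gcd(5,7) + gcd(10,15) + gcd(34,48) + gcd(64,1) + gcd(15,39) = 1+5+2+1+3 = 12.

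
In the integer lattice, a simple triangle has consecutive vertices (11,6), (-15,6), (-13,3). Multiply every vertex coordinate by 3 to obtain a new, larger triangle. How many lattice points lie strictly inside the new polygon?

Using the shoelace formula, 2A = |[11·6 − (-15)·6] + [(-15)·3 − (-13)·6] + [(-13)·6 − 11·3]| = 78, so the area is 39.
Along each edge there are gcd(|Δx|,|Δy|)+1 lattice points, so counting each shared vertex once the boundary has gcd(26,0) + gcd(2,3) + gcd(24,3) = 26+1+3 = 30.
Scaling by 3 multiplies the area by 3² = 9 (so the new area is 351) and multiplies the boundary lattice-point count by 3, giving 90.
By Pick's theorem, the interior count of the dilated polygon is 351 − 90/2 + 1 = 307.

307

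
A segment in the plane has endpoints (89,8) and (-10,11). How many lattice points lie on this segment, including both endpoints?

4

The number of lattice points on a segment between lattice points is gcd(|Δx|,|Δy|) + 1 = gcd(99,3) + 1 = 3 + 1 = 4.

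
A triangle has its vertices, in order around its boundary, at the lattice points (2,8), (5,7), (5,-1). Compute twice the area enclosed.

24

By the shoelace formula, twice the signed area is |[2·7 − 5·8] + [5·(-1) − 5·7] + [5·8 − 2·(-1)]| = 24, so the area is 12.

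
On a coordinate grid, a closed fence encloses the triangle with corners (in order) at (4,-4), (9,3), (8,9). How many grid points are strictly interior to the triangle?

Using the shoelace formula, 2A = |(4·3 − 9·(-4)) + (9·9 − 8·3) + (8·(-4) − 4·9)| = 37, so the area is 37/2.
Along each edge there are gcd(|Δx|,|Δy|)+1 lattice points, so counting each shared vertex once the boundary has gcd(5,7) + gcd(1,6) + gcd(4,13) = 1+1+1 = 3.
Pick's theorem gives I = A − B/2 + 1 = 37/2 − 3/2 + 1 = 18.

18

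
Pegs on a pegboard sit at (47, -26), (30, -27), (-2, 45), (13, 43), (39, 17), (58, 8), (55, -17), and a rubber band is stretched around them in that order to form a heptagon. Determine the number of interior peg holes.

2007

Using the shoelace formula, 2A = |[47·(-27) − 30·(-26)] + [30·45 − (-2)·(-27)] + [(-2)·43 − 13·45] + [13·17 − 39·43] + [39·8 − 58·17] + [58·(-17) − 55·8] + [55·(-26) − 47·(-17)]| = 4051, so the area is 2025.5.
The number of boundary lattice points is Σ gcd(|Δx|,|Δy|) = gcd(17,1) + gcd(32,72) + gcd(15,2) + gcd(26,26) + gcd(19,9) + gcd(3,25) + gcd(8,9) = 1+8+1+26+1+1+1 = 39.
Pick's theorem gives I = A − B/2 + 1 = 2025.5 − 39/2 + 1 = 2007.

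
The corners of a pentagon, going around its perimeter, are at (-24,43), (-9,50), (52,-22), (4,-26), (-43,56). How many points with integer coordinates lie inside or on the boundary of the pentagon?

By the shoelace formula, twice the signed area is |((-24)·50 − (-9)·43) + ((-9)·(-22) − 52·50) + (52·(-26) − 4·(-22)) + (4·56 − (-43)·(-26)) + ((-43)·43 − (-24)·56)| = 5878, so the area is 2939.
Along each edge there are gcd(|Δx|,|Δy|)+1 lattice points, so counting each shared vertex once the boundary has gcd(15,7) + gcd(61,72) + gcd(48,4) + gcd(47,82) + gcd(19,13) = 1+1+4+1+1 = 8.
Pick's theorem gives I = A − B/2 + 1 = 2939 − 8/2 + 1 = 2936, so the closed region contains I + B = 2936 + 8 = 2944 lattice points.

2944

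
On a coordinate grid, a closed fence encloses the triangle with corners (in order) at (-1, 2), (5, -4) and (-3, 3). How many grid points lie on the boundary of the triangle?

8

The number of boundary lattice points is Σ gcd(|Δx|,|Δy|) = gcd(6,6) + gcd(8,7) + gcd(2,1) = 6+1+1 = 8.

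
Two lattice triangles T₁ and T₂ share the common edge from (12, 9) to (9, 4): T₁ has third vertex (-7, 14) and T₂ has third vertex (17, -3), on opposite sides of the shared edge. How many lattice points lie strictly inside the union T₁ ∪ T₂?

84

The union is the simple quadrilateral with vertices (12, 9), (-7, 14), (9, 4), (17, -3) in order.
Using the shoelace formula, 2A = |[12·14 − (-7)·9] + [(-7)·4 − 9·14] + [9·(-3) − 17·4] + [17·9 − 12·(-3)]| = 171, so the area is 85.5.
Summing gcd(|Δx|,|Δy|) over the edges gives the boundary count: gcd(19,5) + gcd(16,10) + gcd(8,7) + gcd(5,12) = 1+2+1+1 = 5.
By Pick's theorem I = A − B/2 + 1 = 85.5 − 5/2 + 1 = 84.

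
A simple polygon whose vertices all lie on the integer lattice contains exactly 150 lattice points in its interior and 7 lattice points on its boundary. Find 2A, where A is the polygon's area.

By Pick's theorem, A = I + B/2 − 1 = 150 + 7/2 − 1 = 305/2.
Hence 2A = 305.

305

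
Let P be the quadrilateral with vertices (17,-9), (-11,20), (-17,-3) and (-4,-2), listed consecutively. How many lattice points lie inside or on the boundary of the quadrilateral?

359

By the shoelace formula, twice the signed area is |[17·20 − (-11)·(-9)] + [(-11)·(-3) − (-17)·20] + [(-17)·(-2) − (-4)·(-3)] + [(-4)·(-9) − 17·(-2)]| = 706, so the area is 353.
Along each edge there are gcd(|Δx|,|Δy|)+1 lattice points, so counting each shared vertex once the boundary has gcd(28,29) + gcd(6,23) + gcd(13,1) + gcd(21,7) = 1+1+1+7 = 10.
Pick's theorem gives I = A − B/2 + 1 = 353 − 10/2 + 1 = 349, so the closed region contains I + B = 349 + 10 = 359 lattice points.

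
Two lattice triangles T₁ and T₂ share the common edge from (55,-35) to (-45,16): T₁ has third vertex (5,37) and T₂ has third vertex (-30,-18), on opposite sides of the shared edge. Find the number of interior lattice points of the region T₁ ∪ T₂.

3633

The union is the simple quadrilateral with vertices (55,-35), (5,37), (-45,16), (-30,-18) in order.
The shoelace formula gives twice the area as |(55·37 − 5·(-35)) + (5·16 − (-45)·37) + ((-45)·(-18) − (-30)·16) + ((-30)·(-35) − 55·(-18))| = 7285, so the area is 3642.5.
Along each edge there are gcd(|Δx|,|Δy|)+1 lattice points, so counting each shared vertex once the boundary has gcd(50,72) + gcd(50,21) + gcd(15,34) + gcd(85,17) = 2+1+1+17 = 21.
By Pick's theorem I = A − B/2 + 1 = 3642.5 − 21/2 + 1 = 3633.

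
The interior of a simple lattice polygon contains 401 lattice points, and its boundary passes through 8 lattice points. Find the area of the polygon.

404

By Pick's theorem, A = I + B/2 − 1 = 401 + 8/2 − 1 = 404.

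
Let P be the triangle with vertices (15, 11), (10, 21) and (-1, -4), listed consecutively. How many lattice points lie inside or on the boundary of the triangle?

Using the shoelace formula, 2A = |(15·21 − 10·11) + (10·(-4) − (-1)·21) + ((-1)·11 − 15·(-4))| = 235, so the area is 235/2.
Along each edge there are gcd(|Δx|,|Δy|)+1 lattice points, so counting each shared vertex once the boundary has gcd(5,10) + gcd(11,25) + gcd(16,15) = 5+1+1 = 7.
Pick's theorem gives I = A − B/2 + 1 = 235/2 − 7/2 + 1 = 115, so the closed region contains I + B = 115 + 7 = 122 lattice points.

122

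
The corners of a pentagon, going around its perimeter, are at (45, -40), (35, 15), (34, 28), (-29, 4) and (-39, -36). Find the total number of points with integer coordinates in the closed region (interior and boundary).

By the shoelace formula, twice the signed area is |(45·15 − 35·(-40)) + (35·28 − 34·15) + (34·4 − (-29)·28) + ((-29)·(-36) − (-39)·4) + ((-39)·(-40) − 45·(-36))| = 7873, so the area is 7873/2.
Along each edge there are gcd(|Δx|,|Δy|)+1 lattice points, so counting each shared vertex once the boundary has gcd(10,55) + gcd(1,13) + gcd(63,24) + gcd(10,40) + gcd(84,4) = 5+1+3+10+4 = 23.
Pick's theorem gives I = A − B/2 + 1 = 7873/2 − 23/2 + 1 = 3926, so the closed region contains I + B = 3926 + 23 = 3949 lattice points.

3949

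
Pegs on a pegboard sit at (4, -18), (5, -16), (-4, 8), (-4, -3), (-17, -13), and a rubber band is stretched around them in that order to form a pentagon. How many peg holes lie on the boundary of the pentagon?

17

Along each edge there are gcd(|Δx|,|Δy|)+1 lattice points, so counting each shared vertex once the boundary has gcd(1,2) + gcd(9,24) + gcd(0,11) + gcd(13,10) + gcd(21,5) = 1+3+11+1+1 = 17.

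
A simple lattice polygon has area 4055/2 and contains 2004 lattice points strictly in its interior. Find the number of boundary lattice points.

Pick's theorem gives A = I + B/2 − 1, so B = 2(A − I + 1) = 2(4055/2 − 2004 + 1) = 49.

49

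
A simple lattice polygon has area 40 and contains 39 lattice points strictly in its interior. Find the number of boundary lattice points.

Pick's theorem gives A = I + B/2 − 1, so B = 2(A − I + 1) = 2(40 − 39 + 1) = 4.

4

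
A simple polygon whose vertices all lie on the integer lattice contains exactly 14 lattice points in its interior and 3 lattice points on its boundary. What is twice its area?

29

By Pick's theorem, A = I + B/2 − 1 = 14 + 3/2 − 1 = 29/2.
Hence 2A = 29.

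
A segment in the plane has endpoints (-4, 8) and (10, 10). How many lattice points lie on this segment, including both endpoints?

The number of lattice points on a segment between lattice points is gcd(|Δx|,|Δy|) + 1 = gcd(14,2) + 1 = 2 + 1 = 3.

3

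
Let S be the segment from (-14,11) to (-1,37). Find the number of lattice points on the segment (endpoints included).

14

The number of lattice points on a segment between lattice points is gcd(|Δx|,|Δy|) + 1 = gcd(13,26) + 1 = 13 + 1 = 14.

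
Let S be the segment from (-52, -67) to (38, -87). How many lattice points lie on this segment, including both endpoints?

11

The number of lattice points on a segment between lattice points is gcd(|Δx|,|Δy|) + 1 = gcd(90,20) + 1 = 10 + 1 = 11.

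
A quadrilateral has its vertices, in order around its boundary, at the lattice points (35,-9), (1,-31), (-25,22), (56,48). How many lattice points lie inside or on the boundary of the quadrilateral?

Using the shoelace formula, 2A = |[35·(-31) − 1·(-9)] + [1·22 − (-25)·(-31)] + [(-25)·48 − 56·22] + [56·(-9) − 35·48]| = 6445, so the area is 6445/2.
Along each edge there are gcd(|Δx|,|Δy|)+1 lattice points, so counting each shared vertex once the boundary has gcd(34,22) + gcd(26,53) + gcd(81,26) + gcd(21,57) = 2+1+1+3 = 7.
Pick's theorem gives I = A − B/2 + 1 = 6445/2 − 7/2 + 1 = 3220, so the closed region contains I + B = 3220 + 7 = 3227 lattice points.

3227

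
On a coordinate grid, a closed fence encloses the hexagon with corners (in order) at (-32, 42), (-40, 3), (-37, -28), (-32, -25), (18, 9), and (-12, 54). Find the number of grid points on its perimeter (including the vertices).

24

Summing gcd(|Δx|,|Δy|) over the edges gives the boundary count: gcd(8,39) + gcd(3,31) + gcd(5,3) + gcd(50,34) + gcd(30,45) + gcd(20,12) = 1+1+1+2+15+4 = 24.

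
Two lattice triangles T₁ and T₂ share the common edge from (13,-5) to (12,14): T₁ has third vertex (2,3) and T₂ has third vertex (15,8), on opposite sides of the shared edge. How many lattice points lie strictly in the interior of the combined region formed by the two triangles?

124

The union is the simple quadrilateral with vertices (13,-5), (2,3), (12,14), (15,8) in order.
Using the shoelace formula, 2A = |[13·3 − 2·(-5)] + [2·14 − 12·3] + [12·8 − 15·14] + [15·(-5) − 13·8]| = 252, so the area is 126.
Summing gcd(|Δx|,|Δy|) over the edges gives the boundary count: gcd(11,8) + gcd(10,11) + gcd(3,6) + gcd(2,13) = 1+1+3+1 = 6.
By Pick's theorem I = A − B/2 + 1 = 126 − 6/2 + 1 = 124.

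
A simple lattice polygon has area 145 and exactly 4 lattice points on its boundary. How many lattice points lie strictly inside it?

144

From Pick's theorem, I = A − B/2 + 1 = 145 − 4/2 + 1 = 144.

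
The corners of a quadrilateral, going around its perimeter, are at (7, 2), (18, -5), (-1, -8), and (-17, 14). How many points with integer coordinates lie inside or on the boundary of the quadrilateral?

260

By the shoelace formula, twice the signed area is |(7·(-5) − 18·2) + (18·(-8) − (-1)·(-5)) + ((-1)·14 − (-17)·(-8)) + ((-17)·2 − 7·14)| = 502, so the area is 251.
Along each edge there are gcd(|Δx|,|Δy|)+1 lattice points, so counting each shared vertex once the boundary has gcd(11,7) + gcd(19,3) + gcd(16,22) + gcd(24,12) = 1+1+2+12 = 16.
Pick's theorem gives I = A − B/2 + 1 = 251 − 16/2 + 1 = 244, so the closed region contains I + B = 244 + 16 = 260 lattice points.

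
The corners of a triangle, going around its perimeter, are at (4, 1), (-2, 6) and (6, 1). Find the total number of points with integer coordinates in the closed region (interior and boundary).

8

By the shoelace formula, twice the signed area is |[4·6 − (-2)·1] + [(-2)·1 − 6·6] + [6·1 − 4·1]| = 10, so the area is 5.
Along each edge there are gcd(|Δx|,|Δy|)+1 lattice points, so counting each shared vertex once the boundary has gcd(6,5) + gcd(8,5) + gcd(2,0) = 1+1+2 = 4.
Pick's theorem gives I = A − B/2 + 1 = 5 − 4/2 + 1 = 4, so the closed region contains I + B = 4 + 4 = 8 lattice points.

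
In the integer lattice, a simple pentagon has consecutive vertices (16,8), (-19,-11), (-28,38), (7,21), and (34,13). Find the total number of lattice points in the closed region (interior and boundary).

1237

By the shoelace formula, twice the signed area is |[16·(-11) − (-19)·8] + [(-19)·38 − (-28)·(-11)] + [(-28)·21 − 7·38] + [7·13 − 34·21] + [34·8 − 16·13]| = 2467, so the area is 1233.5.
Along each edge there are gcd(|Δx|,|Δy|)+1 lattice points, so counting each shared vertex once the boundary has gcd(35,19) + gcd(9,49) + gcd(35,17) + gcd(27,8) + gcd(18,5) = 1+1+1+1+1 = 5.
Pick's theorem gives I = A − B/2 + 1 = 1233.5 − 5/2 + 1 = 1232, so the closed region contains I + B = 1232 + 5 = 1237 lattice points.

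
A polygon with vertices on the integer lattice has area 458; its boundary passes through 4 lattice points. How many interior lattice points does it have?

457

Pick's theorem A = I + B/2 − 1 rearranges to I = A − B/2 + 1 = 458 − 4/2 + 1 = 457.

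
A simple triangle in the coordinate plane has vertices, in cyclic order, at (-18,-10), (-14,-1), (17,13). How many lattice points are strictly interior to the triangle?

By the shoelace formula, twice the signed area is |[(-18)·(-1) − (-14)·(-10)] + [(-14)·13 − 17·(-1)] + [17·(-10) − (-18)·13]| = 223, so the area is 111.5.
The number of boundary lattice points is Σ gcd(|Δx|,|Δy|) = gcd(4,9) + gcd(31,14) + gcd(35,23) = 1+1+1 = 3.
Pick's theorem gives I = A − B/2 + 1 = 111.5 − 3/2 + 1 = 111.

111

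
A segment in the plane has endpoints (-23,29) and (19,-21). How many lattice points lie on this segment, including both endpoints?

3

The number of lattice points on a segment between lattice points is gcd(|Δx|,|Δy|) + 1 = gcd(42,50) + 1 = 2 + 1 = 3.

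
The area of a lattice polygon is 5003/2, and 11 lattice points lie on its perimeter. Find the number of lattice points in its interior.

2497

Pick's theorem A = I + B/2 − 1 rearranges to I = A − B/2 + 1 = 5003/2 − 11/2 + 1 = 2497.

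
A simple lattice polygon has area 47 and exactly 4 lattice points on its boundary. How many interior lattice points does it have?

46

Pick's theorem A = I + B/2 − 1 rearranges to I = A − B/2 + 1 = 47 − 4/2 + 1 = 46.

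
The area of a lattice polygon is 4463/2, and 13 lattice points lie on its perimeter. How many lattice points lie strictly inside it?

From Pick's theorem, I = A − B/2 + 1 = 4463/2 − 13/2 + 1 = 2226.

2226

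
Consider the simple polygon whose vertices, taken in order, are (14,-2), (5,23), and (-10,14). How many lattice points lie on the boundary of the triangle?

Along each edge there are gcd(|Δx|,|Δy|)+1 lattice points, so counting each shared vertex once the boundary has gcd(9,25) + gcd(15,9) + gcd(24,16) = 1+3+8 = 12.

12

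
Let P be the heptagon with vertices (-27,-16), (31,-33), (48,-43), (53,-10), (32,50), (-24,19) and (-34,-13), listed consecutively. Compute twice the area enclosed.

The shoelace formula gives twice the area as |[(-27)·(-33) − 31·(-16)] + [31·(-43) − 48·(-33)] + [48·(-10) − 53·(-43)] + [53·50 − 32·(-10)] + [32·19 − (-24)·50] + [(-24)·(-13) − (-34)·19] + [(-34)·(-16) − (-27)·(-13)]| = 9366, so the area is 4683.

9366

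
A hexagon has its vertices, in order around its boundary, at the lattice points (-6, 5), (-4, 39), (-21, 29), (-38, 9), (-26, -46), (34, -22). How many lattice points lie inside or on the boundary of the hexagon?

2789

Using the shoelace formula, 2A = |[(-6)·39 − (-4)·5] + [(-4)·29 − (-21)·39] + [(-21)·9 − (-38)·29] + [(-38)·(-46) − (-26)·9] + [(-26)·(-22) − 34·(-46)] + [34·5 − (-6)·(-22)]| = 5558, so the area is 2779.
The number of boundary lattice points is Σ gcd(|Δx|,|Δy|) = gcd(2,34) + gcd(17,10) + gcd(17,20) + gcd(12,55) + gcd(60,24) + gcd(40,27) = 2+1+1+1+12+1 = 18.
Pick's theorem gives I = A − B/2 + 1 = 2779 − 18/2 + 1 = 2771, so the closed region contains I + B = 2771 + 18 = 2789 lattice points.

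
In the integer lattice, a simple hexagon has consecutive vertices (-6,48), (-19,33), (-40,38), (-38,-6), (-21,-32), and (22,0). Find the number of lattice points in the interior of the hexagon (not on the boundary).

2919

The shoelace formula gives twice the area as |((-6)·33 − (-19)·48) + ((-19)·38 − (-40)·33) + ((-40)·(-6) − (-38)·38) + ((-38)·(-32) − (-21)·(-6)) + ((-21)·0 − 22·(-32)) + (22·48 − (-6)·0)| = 5846, so the area is 2923.
The number of boundary lattice points is Σ gcd(|Δx|,|Δy|) = gcd(13,15) + gcd(21,5) + gcd(2,44) + gcd(17,26) + gcd(43,32) + gcd(28,48) = 1+1+2+1+1+4 = 10.
By Pick's theorem A = I + B/2 − 1, so I = 2923 − 10/2 + 1 = 2919.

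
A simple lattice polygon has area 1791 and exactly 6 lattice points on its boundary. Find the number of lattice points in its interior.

1789

From Pick's theorem, I = A − B/2 + 1 = 1791 − 6/2 + 1 = 1789.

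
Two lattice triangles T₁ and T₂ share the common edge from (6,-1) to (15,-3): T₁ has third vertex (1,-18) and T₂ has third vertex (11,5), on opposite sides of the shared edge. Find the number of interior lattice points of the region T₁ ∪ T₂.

The union is the simple quadrilateral with vertices (6,-1), (1,-18), (15,-3), (11,5) in order.
By the shoelace formula, twice the signed area is |[6·(-18) − 1·(-1)] + [1·(-3) − 15·(-18)] + [15·5 − 11·(-3)] + [11·(-1) − 6·5]| = 227, so the area is 113.5.
Summing gcd(|Δx|,|Δy|) over the edges gives the boundary count: gcd(5,17) + gcd(14,15) + gcd(4,8) + gcd(5,6) = 1+1+4+1 = 7.
By Pick's theorem I = A − B/2 + 1 = 113.5 − 7/2 + 1 = 111.

111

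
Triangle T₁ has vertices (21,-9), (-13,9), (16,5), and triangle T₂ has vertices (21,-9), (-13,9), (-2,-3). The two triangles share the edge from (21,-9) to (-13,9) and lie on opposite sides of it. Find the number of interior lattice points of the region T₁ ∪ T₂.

297

The union is the simple quadrilateral with vertices (21,-9), (16,5), (-13,9), (-2,-3) in order.
By the shoelace formula, twice the signed area is |[21·5 − 16·(-9)] + [16·9 − (-13)·5] + [(-13)·(-3) − (-2)·9] + [(-2)·(-9) − 21·(-3)]| = 596, so the area is 298.
Along each edge there are gcd(|Δx|,|Δy|)+1 lattice points, so counting each shared vertex once the boundary has gcd(5,14) + gcd(29,4) + gcd(11,12) + gcd(23,6) = 1+1+1+1 = 4.
By Pick's theorem I = A − B/2 + 1 = 298 − 4/2 + 1 = 297.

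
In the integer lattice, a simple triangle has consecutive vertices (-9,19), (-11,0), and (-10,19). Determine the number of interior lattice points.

9

Using the shoelace formula, 2A = |((-9)·0 − (-11)·19) + ((-11)·19 − (-10)·0) + ((-10)·19 − (-9)·19)| = 19, so the area is 19/2.
Summing gcd(|Δx|,|Δy|) over the edges gives the boundary count: gcd(2,19) + gcd(1,19) + gcd(1,0) = 1+1+1 = 3.
Pick's theorem gives I = A − B/2 + 1 = 19/2 − 3/2 + 1 = 9.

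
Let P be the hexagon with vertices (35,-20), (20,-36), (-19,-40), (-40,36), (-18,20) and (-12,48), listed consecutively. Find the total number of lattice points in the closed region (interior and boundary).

By the shoelace formula, twice the signed area is |(35·(-36) − 20·(-20)) + (20·(-40) − (-19)·(-36)) + ((-19)·36 − (-40)·(-40)) + ((-40)·20 − (-18)·36) + ((-18)·48 − (-12)·20) + ((-12)·(-20) − 35·48)| = 6844, so the area is 3422.
Along each edge there are gcd(|Δx|,|Δy|)+1 lattice points, so counting each shared vertex once the boundary has gcd(15,16) + gcd(39,4) + gcd(21,76) + gcd(22,16) + gcd(6,28) + gcd(47,68) = 1+1+1+2+2+1 = 8.
Pick's theorem gives I = A − B/2 + 1 = 3422 − 8/2 + 1 = 3419, so the closed region contains I + B = 3419 + 8 = 3427 lattice points.

3427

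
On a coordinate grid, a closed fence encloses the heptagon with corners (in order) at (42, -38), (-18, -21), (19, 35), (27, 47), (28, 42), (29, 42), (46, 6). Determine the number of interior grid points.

The shoelace formula gives twice the area as |(42·(-21) − (-18)·(-38)) + ((-18)·35 − 19·(-21)) + (19·47 − 27·35) + (27·42 − 28·47) + (28·42 − 29·42) + (29·6 − 46·42) + (46·(-38) − 42·6)| = 5831, so the area is 5831/2.
Summing gcd(|Δx|,|Δy|) over the edges gives the boundary count: gcd(60,17) + gcd(37,56) + gcd(8,12) + gcd(1,5) + gcd(1,0) + gcd(17,36) + gcd(4,44) = 1+1+4+1+1+1+4 = 13.
Pick's theorem gives I = A − B/2 + 1 = 5831/2 − 13/2 + 1 = 2910.

2910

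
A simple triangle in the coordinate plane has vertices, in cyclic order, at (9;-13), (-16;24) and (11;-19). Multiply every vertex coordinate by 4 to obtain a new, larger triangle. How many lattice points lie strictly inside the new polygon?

601

The shoelace formula gives twice the area as |[9·24 − (-16)·(-13)] + [(-16)·(-19) − 11·24] + [11·(-13) − 9·(-19)]| = 76, so the area is 38.
Along each edge there are gcd(|Δx|,|Δy|)+1 lattice points, so counting each shared vertex once the boundary has gcd(25,37) + gcd(27,43) + gcd(2,6) = 1+1+2 = 4.
Scaling by 4 multiplies the area by 4² = 16 (so the new area is 608) and multiplies the boundary lattice-point count by 4, giving 16.
By Pick's theorem, the interior count of the dilated polygon is 608 − 16/2 + 1 = 601.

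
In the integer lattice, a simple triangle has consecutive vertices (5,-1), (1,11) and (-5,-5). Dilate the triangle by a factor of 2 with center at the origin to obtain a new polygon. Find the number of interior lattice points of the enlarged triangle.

265

By the shoelace formula, twice the signed area is |(5·11 − 1·(-1)) + (1·(-5) − (-5)·11) + ((-5)·(-1) − 5·(-5))| = 136, so the area is 68.
Along each edge there are gcd(|Δx|,|Δy|)+1 lattice points, so counting each shared vertex once the boundary has gcd(4,12) + gcd(6,16) + gcd(10,4) = 4+2+2 = 8.
Scaling by 2 multiplies the area by 2² = 4 (so the new area is 272) and multiplies the boundary lattice-point count by 2, giving 16.
By Pick's theorem, the interior count of the dilated polygon is 272 − 16/2 + 1 = 265.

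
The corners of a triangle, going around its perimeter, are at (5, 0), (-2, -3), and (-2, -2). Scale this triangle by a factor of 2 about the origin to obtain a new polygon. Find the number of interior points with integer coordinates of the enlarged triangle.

12

Using the shoelace formula, 2A = |[5·(-3) − (-2)·0] + [(-2)·(-2) − (-2)·(-3)] + [(-2)·0 − 5·(-2)]| = 7, so the area is 3.5.
The number of boundary lattice points is Σ gcd(|Δx|,|Δy|) = gcd(7,3) + gcd(0,1) + gcd(7,2) = 1+1+1 = 3.
Scaling by 2 multiplies the area by 2² = 4 (so the new area is 14) and multiplies the boundary lattice-point count by 2, giving 6.
By Pick's theorem, the interior count of the dilated polygon is 14 − 6/2 + 1 = 12.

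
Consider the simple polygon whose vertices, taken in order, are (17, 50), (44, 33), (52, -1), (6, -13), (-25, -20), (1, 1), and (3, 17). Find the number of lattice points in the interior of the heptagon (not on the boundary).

The shoelace formula gives twice the area as |[17·33 − 44·50] + [44·(-1) − 52·33] + [52·(-13) − 6·(-1)] + [6·(-20) − (-25)·(-13)] + [(-25)·1 − 1·(-20)] + [1·17 − 3·1] + [3·50 − 17·17]| = 4644, so the area is 2322.
The number of boundary lattice points is Σ gcd(|Δx|,|Δy|) = gcd(27,17) + gcd(8,34) + gcd(46,12) + gcd(31,7) + gcd(26,21) + gcd(2,16) + gcd(14,33) = 1+2+2+1+1+2+1 = 10.
Pick's theorem gives I = A − B/2 + 1 = 2322 − 10/2 + 1 = 2318.

2318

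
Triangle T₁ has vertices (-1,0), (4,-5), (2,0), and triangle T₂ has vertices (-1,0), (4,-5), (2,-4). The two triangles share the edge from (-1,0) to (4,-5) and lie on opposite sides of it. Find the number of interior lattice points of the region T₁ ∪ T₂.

The union is the simple quadrilateral with vertices (-1,0), (2,0), (4,-5), (2,-4) in order.
By the shoelace formula, twice the signed area is |[(-1)·0 − 2·0] + [2·(-5) − 4·0] + [4·(-4) − 2·(-5)] + [2·0 − (-1)·(-4)]| = 20, so the area is 10.
Summing gcd(|Δx|,|Δy|) over the edges gives the boundary count: gcd(3,0) + gcd(2,5) + gcd(2,1) + gcd(3,4) = 3+1+1+1 = 6.
By Pick's theorem I = A − B/2 + 1 = 10 − 6/2 + 1 = 8.

8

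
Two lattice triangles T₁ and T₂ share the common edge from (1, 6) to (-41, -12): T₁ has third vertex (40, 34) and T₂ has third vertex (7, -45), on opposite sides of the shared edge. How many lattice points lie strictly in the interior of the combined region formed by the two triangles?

1359

The union is the simple quadrilateral with vertices (1, 6), (40, 34), (-41, -12), (7, -45) in order.
The shoelace formula gives twice the area as |[1·34 − 40·6] + [40·(-12) − (-41)·34] + [(-41)·(-45) − 7·(-12)] + [7·6 − 1·(-45)]| = 2724, so the area is 1362.
Along each edge there are gcd(|Δx|,|Δy|)+1 lattice points, so counting each shared vertex once the boundary has gcd(39,28) + gcd(81,46) + gcd(48,33) + gcd(6,51) = 1+1+3+3 = 8.
By Pick's theorem I = A − B/2 + 1 = 1362 − 8/2 + 1 = 1359.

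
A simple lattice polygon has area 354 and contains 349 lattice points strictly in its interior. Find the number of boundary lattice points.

Pick's theorem gives A = I + B/2 − 1, so B = 2(A − I + 1) = 2(354 − 349 + 1) = 12.

12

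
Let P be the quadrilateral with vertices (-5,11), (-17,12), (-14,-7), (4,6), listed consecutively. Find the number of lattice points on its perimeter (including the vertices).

4

Summing gcd(|Δx|,|Δy|) over the edges gives the boundary count: gcd(12,1) + gcd(3,19) + gcd(18,13) + gcd(9,5) = 1+1+1+1 = 4.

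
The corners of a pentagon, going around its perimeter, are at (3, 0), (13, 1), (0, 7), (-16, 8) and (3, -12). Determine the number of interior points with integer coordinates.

By the shoelace formula, twice the signed area is |(3·1 − 13·0) + (13·7 − 0·1) + (0·8 − (-16)·7) + ((-16)·(-12) − 3·8) + (3·0 − 3·(-12))| = 410, so the area is 205.
Summing gcd(|Δx|,|Δy|) over the edges gives the boundary count: gcd(10,1) + gcd(13,6) + gcd(16,1) + gcd(19,20) + gcd(0,12) = 1+1+1+1+12 = 16.
By Pick's theorem A = I + B/2 − 1, so I = 205 − 16/2 + 1 = 198.

198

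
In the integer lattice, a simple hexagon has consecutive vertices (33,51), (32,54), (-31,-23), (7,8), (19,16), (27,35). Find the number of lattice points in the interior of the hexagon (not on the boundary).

Using the shoelace formula, 2A = |[33·54 − 32·51] + [32·(-23) − (-31)·54] + [(-31)·8 − 7·(-23)] + [7·16 − 19·8] + [19·35 − 27·16] + [27·51 − 33·35]| = 1416, so the area is 708.
Along each edge there are gcd(|Δx|,|Δy|)+1 lattice points, so counting each shared vertex once the boundary has gcd(1,3) + gcd(63,77) + gcd(38,31) + gcd(12,8) + gcd(8,19) + gcd(6,16) = 1+7+1+4+1+2 = 16.
By Pick's theorem A = I + B/2 − 1, so I = 708 − 16/2 + 1 = 701.

701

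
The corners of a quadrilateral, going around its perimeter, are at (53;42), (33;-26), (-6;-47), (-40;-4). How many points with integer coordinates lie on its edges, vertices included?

9

Along each edge there are gcd(|Δx|,|Δy|)+1 lattice points, so counting each shared vertex once the boundary has gcd(20,68) + gcd(39,21) + gcd(34,43) + gcd(93,46) = 4+3+1+1 = 9.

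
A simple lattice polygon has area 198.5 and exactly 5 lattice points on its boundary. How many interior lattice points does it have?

197

From Pick's theorem, I = A − B/2 + 1 = 198.5 − 5/2 + 1 = 197.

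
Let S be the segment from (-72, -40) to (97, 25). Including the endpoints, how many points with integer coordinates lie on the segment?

The number of lattice points on a segment between lattice points is gcd(|Δx|,|Δy|) + 1 = gcd(169,65) + 1 = 13 + 1 = 14.

14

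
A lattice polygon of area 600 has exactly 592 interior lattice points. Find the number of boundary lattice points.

18

Pick's theorem gives A = I + B/2 − 1, so B = 2(A − I + 1) = 2(600 − 592 + 1) = 18.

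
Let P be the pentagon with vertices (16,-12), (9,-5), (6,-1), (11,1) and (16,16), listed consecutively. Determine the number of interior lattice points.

91

By the shoelace formula, twice the signed area is |(16·(-5) − 9·(-12)) + (9·(-1) − 6·(-5)) + (6·1 − 11·(-1)) + (11·16 − 16·1) + (16·(-12) − 16·16)| = 222, so the area is 111.
Along each edge there are gcd(|Δx|,|Δy|)+1 lattice points, so counting each shared vertex once the boundary has gcd(7,7) + gcd(3,4) + gcd(5,2) + gcd(5,15) + gcd(0,28) = 7+1+1+5+28 = 42.
Pick's theorem gives I = A − B/2 + 1 = 111 − 42/2 + 1 = 91.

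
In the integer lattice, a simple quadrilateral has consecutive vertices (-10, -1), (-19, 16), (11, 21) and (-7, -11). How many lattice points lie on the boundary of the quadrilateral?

The number of boundary lattice points is Σ gcd(|Δx|,|Δy|) = gcd(9,17) + gcd(30,5) + gcd(18,32) + gcd(3,10) = 1+5+2+1 = 9.

9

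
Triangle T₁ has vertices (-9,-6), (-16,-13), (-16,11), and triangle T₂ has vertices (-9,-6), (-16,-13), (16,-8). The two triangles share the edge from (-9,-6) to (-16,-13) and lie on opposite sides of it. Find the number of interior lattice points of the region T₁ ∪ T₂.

The union is the simple quadrilateral with vertices (-9,-6), (-16,11), (-16,-13), (16,-8) in order.
By the shoelace formula, twice the signed area is |[(-9)·11 − (-16)·(-6)] + [(-16)·(-13) − (-16)·11] + [(-16)·(-8) − 16·(-13)] + [16·(-6) − (-9)·(-8)]| = 357, so the area is 178.5.
Along each edge there are gcd(|Δx|,|Δy|)+1 lattice points, so counting each shared vertex once the boundary has gcd(7,17) + gcd(0,24) + gcd(32,5) + gcd(25,2) = 1+24+1+1 = 27.
By Pick's theorem I = A − B/2 + 1 = 178.5 − 27/2 + 1 = 166.

166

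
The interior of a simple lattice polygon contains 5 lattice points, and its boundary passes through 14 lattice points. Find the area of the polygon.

11

Pick's theorem states A = I + B/2 − 1, so A = 5 + 14/2 − 1 = 11.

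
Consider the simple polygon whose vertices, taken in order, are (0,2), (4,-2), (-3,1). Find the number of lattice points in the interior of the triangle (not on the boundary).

6

Using the shoelace formula, 2A = |[0·(-2) − 4·2] + [4·1 − (-3)·(-2)] + [(-3)·2 − 0·1]| = 16, so the area is 8.
Along each edge there are gcd(|Δx|,|Δy|)+1 lattice points, so counting each shared vertex once the boundary has gcd(4,4) + gcd(7,3) + gcd(3,1) = 4+1+1 = 6.
Pick's theorem gives I = A − B/2 + 1 = 8 − 6/2 + 1 = 6.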